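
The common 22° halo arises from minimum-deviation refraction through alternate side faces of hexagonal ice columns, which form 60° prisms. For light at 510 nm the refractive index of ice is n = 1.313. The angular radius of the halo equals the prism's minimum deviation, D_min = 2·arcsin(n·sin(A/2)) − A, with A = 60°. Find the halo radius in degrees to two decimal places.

n·sin(A/2) = 1.313 × sin 30° = 1.313 × 0.5000 = 0.6565.
D_min = 2·arcsin(0.6565) − 60° = 2 × 41.033° − 60° = 22.067°.

22.07°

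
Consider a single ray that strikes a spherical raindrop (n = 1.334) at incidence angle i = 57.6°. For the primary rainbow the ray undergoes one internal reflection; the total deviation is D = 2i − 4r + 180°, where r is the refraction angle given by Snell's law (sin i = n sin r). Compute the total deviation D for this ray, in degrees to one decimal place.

138.1°

sin r = sin 57.6° / 1.334 = 0.8443/1.334 = 0.6329; r = 39.27°.
D = 2·57.6° − 4·39.27° + 180° = 115.20° − 157.07° + 180° = 138.13°.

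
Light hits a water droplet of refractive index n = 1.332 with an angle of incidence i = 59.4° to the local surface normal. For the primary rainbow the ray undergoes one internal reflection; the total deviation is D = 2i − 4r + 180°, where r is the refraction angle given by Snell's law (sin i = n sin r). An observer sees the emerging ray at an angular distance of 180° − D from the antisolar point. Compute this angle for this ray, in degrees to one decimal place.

sin r = sin 59.4° / 1.332 = 0.8607/1.332 = 0.6462; r = 40.26°.
D = 2·59.4° − 4·40.26° + 180° = 118.80° − 161.02° + 180° = 137.78°.
Angle from antisolar point = 180° − D = 42.22°.

42.2°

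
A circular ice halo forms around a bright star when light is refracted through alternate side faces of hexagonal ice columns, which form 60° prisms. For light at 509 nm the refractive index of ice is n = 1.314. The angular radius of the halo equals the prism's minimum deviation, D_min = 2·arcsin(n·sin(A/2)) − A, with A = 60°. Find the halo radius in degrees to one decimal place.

n·sin(A/2) = 1.314 × sin 30° = 1.314 × 0.5000 = 0.6570.
D_min = 2·arcsin(0.6570) − 60° = 2 × 41.071° − 60° = 22.143°.

22.1°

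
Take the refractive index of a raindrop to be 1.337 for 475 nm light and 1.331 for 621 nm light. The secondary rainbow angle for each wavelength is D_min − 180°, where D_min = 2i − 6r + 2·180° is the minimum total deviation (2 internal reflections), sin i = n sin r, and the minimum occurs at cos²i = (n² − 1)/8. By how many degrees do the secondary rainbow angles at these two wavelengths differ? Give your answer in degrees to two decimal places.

At 475 nm (n = 1.337): cos²i = 0.09845 → i = 71.714°, r = 45.249°, D_min = 231.934°, rainbow angle = 51.934°.
At 621 nm (n = 1.331): cos²i = 0.09645 → i = 71.907°, r = 45.575°, D_min = 230.365°, rainbow angle = 50.365°.
Angular width = |51.934° − 50.365°| = 1.569°.

1.57°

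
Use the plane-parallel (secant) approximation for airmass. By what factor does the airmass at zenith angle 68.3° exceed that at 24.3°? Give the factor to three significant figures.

2.46

X(68.3°)/X(24.3°) = sec 68.3° / sec 24.3° = cos 24.3° / cos 68.3° = 0.9114/0.3697 = 2.4649.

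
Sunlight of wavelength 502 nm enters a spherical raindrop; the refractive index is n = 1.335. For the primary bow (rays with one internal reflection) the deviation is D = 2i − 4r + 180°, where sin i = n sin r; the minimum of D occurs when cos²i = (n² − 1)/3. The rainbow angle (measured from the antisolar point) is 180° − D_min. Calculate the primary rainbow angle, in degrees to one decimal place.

cos²i = (1.78222 − 1)/3 = 0.26074; i = arccos(0.51063) = 59.294°.
sin r = sin 59.294°/1.335 = 0.64405; r = 40.094°.
D_min = 2·59.294° − 4·40.094° + 180° = 138.212°.
Rainbow angle = 180° − D_min = 41.788°.

41.8°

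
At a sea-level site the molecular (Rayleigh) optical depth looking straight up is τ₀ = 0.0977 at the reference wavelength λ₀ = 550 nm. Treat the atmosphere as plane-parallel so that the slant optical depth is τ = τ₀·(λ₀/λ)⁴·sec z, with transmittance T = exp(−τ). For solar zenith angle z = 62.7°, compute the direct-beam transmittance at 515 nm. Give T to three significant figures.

0.758

sec 62.7° = 2.1803.
τ = 0.0977 × (550/515)⁴ × 2.1803 = 0.0977 × 1.3008 × 2.1803 = 0.2771.
T = exp(−0.2771) = 0.7580.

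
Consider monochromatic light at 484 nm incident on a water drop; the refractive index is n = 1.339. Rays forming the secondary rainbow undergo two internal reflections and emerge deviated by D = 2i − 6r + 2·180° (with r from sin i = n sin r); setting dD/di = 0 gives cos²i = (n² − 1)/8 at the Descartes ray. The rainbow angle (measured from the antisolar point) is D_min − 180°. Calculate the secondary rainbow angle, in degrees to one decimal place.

cos²i = (1.79292 − 1)/8 = 0.09912; i = arccos(0.31483) = 71.650°.
sin r = sin 71.650°/1.339 = 0.70885; r = 45.141°.
D_min = 2·71.650° − 6·45.141° + 360° = 232.451°.
Rainbow angle = D_min − 180° = 52.451°.

52.5°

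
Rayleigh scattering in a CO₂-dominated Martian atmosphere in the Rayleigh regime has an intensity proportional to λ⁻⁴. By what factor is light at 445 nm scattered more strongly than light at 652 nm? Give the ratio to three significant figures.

Rayleigh scattering ∝ λ⁻⁴, so the ratio of coefficients is the inverse fourth power of the wavelength ratio.
σ(445)/σ(652) = (652/445)⁴ = (1.4652)⁴ = 4.608.

4.61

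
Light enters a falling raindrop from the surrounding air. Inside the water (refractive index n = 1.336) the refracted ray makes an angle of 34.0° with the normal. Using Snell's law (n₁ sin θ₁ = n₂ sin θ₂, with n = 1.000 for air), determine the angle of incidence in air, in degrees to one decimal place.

Snell: sin θ_i = n · sin θ_r = 1.336 × sin 34.0° = 1.336 × 0.5592 = 0.7471.
θ_i = arcsin(0.7471) = 48.34°.

48.3°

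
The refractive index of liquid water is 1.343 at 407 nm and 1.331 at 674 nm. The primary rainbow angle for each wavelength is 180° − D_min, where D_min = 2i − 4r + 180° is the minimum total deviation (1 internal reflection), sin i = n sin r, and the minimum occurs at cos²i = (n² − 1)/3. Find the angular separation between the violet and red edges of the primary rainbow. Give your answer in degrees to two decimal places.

At 407 nm (n = 1.343): cos²i = 0.26788 → i = 58.830°, r = 39.577°, D_min = 139.354°, rainbow angle = 40.646°.
At 674 nm (n = 1.331): cos²i = 0.25719 → i = 59.527°, r = 40.356°, D_min = 137.630°, rainbow angle = 42.370°.
Angular width = |40.646° − 42.370°| = 1.724°.

1.72°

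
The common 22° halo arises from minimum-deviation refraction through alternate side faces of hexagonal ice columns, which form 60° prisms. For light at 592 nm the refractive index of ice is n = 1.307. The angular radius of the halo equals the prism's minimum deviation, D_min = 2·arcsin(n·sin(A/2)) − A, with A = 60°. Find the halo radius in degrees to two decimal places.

n·sin(A/2) = 1.307 × sin 30° = 1.307 × 0.5000 = 0.6535.
D_min = 2·arcsin(0.6535) − 60° = 2 × 40.806° − 60° = 21.612°.

21.61°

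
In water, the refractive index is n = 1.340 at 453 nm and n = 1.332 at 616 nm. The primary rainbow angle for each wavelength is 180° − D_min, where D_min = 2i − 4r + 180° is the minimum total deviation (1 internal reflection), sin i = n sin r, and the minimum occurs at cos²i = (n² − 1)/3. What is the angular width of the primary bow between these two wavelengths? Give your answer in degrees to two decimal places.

At 453 nm (n = 1.340): cos²i = 0.26520 → i = 59.004°, r = 39.770°, D_min = 138.929°, rainbow angle = 41.071°.
At 616 nm (n = 1.332): cos²i = 0.25807 → i = 59.469°, r = 40.290°, D_min = 137.776°, rainbow angle = 42.224°.
Angular width = |41.071° − 42.224°| = 1.153°.

1.15°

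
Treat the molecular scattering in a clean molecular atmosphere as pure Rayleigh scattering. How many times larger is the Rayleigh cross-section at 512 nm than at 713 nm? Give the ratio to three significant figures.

Rayleigh scattering ∝ λ⁻⁴, so the ratio of coefficients is the inverse fourth power of the wavelength ratio.
σ(512)/σ(713) = (713/512)⁴ = (1.3926)⁴ = 3.761.

3.76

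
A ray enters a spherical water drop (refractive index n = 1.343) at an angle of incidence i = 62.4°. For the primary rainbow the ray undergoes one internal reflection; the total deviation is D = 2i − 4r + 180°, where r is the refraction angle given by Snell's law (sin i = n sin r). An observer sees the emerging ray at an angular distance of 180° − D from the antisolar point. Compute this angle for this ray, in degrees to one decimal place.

sin r = sin 62.4° / 1.343 = 0.8862/1.343 = 0.6599; r = 41.29°.
D = 2·62.4° − 4·41.29° + 180° = 124.80° − 165.16° + 180° = 139.64°.
Angle from antisolar point = 180° − D = 40.36°.

40.4°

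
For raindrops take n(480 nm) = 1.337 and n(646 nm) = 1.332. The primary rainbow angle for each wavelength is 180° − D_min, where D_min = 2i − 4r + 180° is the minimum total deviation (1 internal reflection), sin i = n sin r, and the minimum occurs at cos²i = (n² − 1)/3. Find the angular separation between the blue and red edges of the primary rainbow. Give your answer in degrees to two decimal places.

0.72°

At 480 nm (n = 1.337): cos²i = 0.26252 → i = 59.178°, r = 39.964°, D_min = 138.500°, rainbow angle = 41.500°.
At 646 nm (n = 1.332): cos²i = 0.25807 → i = 59.469°, r = 40.290°, D_min = 137.776°, rainbow angle = 42.224°.
Angular width = |41.500° − 42.224°| = 0.724°.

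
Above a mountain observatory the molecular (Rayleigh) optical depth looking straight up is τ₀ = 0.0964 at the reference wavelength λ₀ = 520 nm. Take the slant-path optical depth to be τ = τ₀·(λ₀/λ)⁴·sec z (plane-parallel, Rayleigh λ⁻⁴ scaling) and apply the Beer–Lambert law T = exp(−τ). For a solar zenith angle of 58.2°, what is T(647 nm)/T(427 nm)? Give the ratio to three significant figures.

1.39

Airmass: sec 58.2° = 1.8977.
τ(647 nm) = 0.0964 × (520/647)⁴ × 1.8977 = 0.0964 × 0.4172 × 1.8977 = 0.0763.
τ(427 nm) = 0.0964 × (520/427)⁴ × 1.8977 = 0.0964 × 2.1994 × 1.8977 = 0.4024.
T(647)/T(427) = exp(τ_B − τ_A) = exp(0.3260) = 1.3854.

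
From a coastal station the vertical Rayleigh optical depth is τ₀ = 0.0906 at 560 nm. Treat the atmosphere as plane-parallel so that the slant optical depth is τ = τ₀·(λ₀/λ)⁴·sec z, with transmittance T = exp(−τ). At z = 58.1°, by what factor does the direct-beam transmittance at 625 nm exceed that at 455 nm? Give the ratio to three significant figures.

Airmass: sec 58.1° = 1.8924.
τ(625 nm) = 0.0906 × (560/625)⁴ × 1.8924 = 0.0906 × 0.6445 × 1.8924 = 0.1105.
τ(455 nm) = 0.0906 × (560/455)⁴ × 1.8924 = 0.0906 × 2.2946 × 1.8924 = 0.3934.
T(625)/T(455) = exp(τ_B − τ_A) = exp(0.2829) = 1.3270.

1.33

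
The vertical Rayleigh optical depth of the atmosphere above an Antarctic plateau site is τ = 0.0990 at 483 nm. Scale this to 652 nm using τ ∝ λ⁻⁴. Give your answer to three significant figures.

τ(652 nm) = τ(483 nm) × (483/652)⁴ = 0.0990 × (0.7408)⁴ = 0.0990 × 0.3012 = 0.0298.

0.0298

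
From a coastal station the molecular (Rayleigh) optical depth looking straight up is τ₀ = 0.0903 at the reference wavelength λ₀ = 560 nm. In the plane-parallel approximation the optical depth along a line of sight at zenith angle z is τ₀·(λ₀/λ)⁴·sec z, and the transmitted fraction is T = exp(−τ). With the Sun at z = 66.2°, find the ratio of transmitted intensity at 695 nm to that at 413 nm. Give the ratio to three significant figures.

Airmass: sec 66.2° = 2.4780.
τ(695 nm) = 0.0903 × (560/695)⁴ × 2.4780 = 0.0903 × 0.4215 × 2.4780 = 0.0943.
τ(413 nm) = 0.0903 × (560/413)⁴ × 2.4780 = 0.0903 × 3.3803 × 2.4780 = 0.7564.
T(695)/T(413) = exp(τ_B − τ_A) = exp(0.6621) = 1.9388.

1.94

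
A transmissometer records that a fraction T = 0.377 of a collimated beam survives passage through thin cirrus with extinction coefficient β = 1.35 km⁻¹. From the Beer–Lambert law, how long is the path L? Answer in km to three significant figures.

0.723 km

Beer–Lambert: T = exp(−βL) ⇒ L = −ln(T)/β = −ln(0.377)/1.35 = 0.9755/1.35 = 0.7226 km.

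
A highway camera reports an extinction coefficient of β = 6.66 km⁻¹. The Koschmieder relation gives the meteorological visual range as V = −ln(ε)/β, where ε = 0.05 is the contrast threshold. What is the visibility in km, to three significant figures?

0.450 km

V = −ln(0.05) / 6.66 = 2.996 / 6.66 = 0.4498 km.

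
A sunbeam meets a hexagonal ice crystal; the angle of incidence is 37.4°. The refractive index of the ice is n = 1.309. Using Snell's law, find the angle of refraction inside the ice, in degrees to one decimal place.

27.6°

Snell: sin θ_r = sin θ_i / n = sin 37.4° / 1.309 = 0.6074 / 1.309 = 0.4640.
θ_r = arcsin(0.4640) = 27.65°.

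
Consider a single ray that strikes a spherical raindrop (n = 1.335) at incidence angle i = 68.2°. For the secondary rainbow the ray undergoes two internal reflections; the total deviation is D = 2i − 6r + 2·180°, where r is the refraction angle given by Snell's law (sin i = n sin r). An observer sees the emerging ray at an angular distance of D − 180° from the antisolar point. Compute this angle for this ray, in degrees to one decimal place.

sin r = sin 68.2° / 1.335 = 0.9285/1.335 = 0.6955; r = 44.07°.
D = 2·68.2° − 6·44.07° + 2·180° = 136.40° − 264.40° + 360° = 232.00°.
Angle from antisolar point = D − 180° = 52.00°.

52.0°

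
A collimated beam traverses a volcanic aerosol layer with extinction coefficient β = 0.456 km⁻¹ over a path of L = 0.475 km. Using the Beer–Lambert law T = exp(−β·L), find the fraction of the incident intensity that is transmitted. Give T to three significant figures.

τ = β·L = 0.456 × 0.475 = 0.2166.
T = exp(−0.2166) = 0.8053.

0.805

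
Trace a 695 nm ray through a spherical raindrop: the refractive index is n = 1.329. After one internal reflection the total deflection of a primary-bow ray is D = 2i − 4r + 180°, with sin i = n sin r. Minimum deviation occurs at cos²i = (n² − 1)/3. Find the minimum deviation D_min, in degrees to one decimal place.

137.3°

cos²i = (1.76624 − 1)/3 = 0.25541; i = arccos(0.50538) = 59.643°.
sin r = sin 59.643°/1.329 = 0.64928; r = 40.487°.
D_min = 2·59.643° − 4·40.487° + 180° = 137.337°.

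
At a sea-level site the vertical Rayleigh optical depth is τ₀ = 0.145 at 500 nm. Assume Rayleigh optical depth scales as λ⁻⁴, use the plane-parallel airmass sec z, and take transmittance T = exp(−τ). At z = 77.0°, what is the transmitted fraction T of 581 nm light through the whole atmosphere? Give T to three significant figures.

0.702

sec 77.0° = 4.4454.
τ = 0.145 × (500/581)⁴ × 4.4454 = 0.145 × 0.5485 × 4.4454 = 0.3536.
T = exp(−0.3536) = 0.7022.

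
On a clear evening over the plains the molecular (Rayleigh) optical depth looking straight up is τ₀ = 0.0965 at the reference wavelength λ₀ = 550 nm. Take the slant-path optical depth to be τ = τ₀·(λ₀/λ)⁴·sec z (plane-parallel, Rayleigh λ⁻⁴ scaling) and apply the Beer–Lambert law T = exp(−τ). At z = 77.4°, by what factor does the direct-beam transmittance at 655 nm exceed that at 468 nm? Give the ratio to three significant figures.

Airmass: sec 77.4° = 4.5841.
τ(655 nm) = 0.0965 × (550/655)⁴ × 4.5841 = 0.0965 × 0.4971 × 4.5841 = 0.2199.
τ(468 nm) = 0.0965 × (550/468)⁴ × 4.5841 = 0.0965 × 1.9075 × 4.5841 = 0.8438.
T(655)/T(468) = exp(τ_B − τ_A) = exp(0.6239) = 1.8662.

1.87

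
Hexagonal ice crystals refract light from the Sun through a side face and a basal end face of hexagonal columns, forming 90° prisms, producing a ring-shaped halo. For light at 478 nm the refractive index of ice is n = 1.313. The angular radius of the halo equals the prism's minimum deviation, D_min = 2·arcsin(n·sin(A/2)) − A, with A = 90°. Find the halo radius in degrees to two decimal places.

46.38°

n·sin(A/2) = 1.313 × sin 45° = 1.313 × 0.7071 = 0.9284.
D_min = 2·arcsin(0.9284) − 90° = 2 × 68.192° − 90° = 46.383°.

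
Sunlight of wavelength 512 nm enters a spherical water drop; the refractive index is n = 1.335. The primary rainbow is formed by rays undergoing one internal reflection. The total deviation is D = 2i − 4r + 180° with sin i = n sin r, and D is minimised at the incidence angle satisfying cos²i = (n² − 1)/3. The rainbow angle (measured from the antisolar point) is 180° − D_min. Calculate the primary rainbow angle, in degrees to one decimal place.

cos²i = (1.78222 − 1)/3 = 0.26074; i = arccos(0.51063) = 59.294°.
sin r = sin 59.294°/1.335 = 0.64405; r = 40.094°.
D_min = 2·59.294° − 4·40.094° + 180° = 138.212°.
Rainbow angle = 180° − D_min = 41.788°.

41.8°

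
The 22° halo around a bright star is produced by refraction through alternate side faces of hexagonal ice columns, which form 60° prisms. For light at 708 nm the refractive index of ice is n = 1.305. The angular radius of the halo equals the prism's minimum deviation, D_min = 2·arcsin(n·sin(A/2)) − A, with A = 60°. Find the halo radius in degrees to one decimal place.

n·sin(A/2) = 1.305 × sin 30° = 1.305 × 0.5000 = 0.6525.
D_min = 2·arcsin(0.6525) − 60° = 2 × 40.730° − 60° = 21.461°.

21.5°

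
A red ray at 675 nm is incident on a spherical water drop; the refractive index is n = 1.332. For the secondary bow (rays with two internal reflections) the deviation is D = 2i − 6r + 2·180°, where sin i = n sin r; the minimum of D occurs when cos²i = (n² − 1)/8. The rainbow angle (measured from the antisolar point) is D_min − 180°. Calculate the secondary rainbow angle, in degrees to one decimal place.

cos²i = (1.77422 − 1)/8 = 0.09678; i = arccos(0.31109) = 71.875°.
sin r = sin 71.875°/1.332 = 0.71350; r = 45.520°.
D_min = 2·71.875° − 6·45.520° + 360° = 230.628°.
Rainbow angle = D_min − 180° = 50.628°.

50.6°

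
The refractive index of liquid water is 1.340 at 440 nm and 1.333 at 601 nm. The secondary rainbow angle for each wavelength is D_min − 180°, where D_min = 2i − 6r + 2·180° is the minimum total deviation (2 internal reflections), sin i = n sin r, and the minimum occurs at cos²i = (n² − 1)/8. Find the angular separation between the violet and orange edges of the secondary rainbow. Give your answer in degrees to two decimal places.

1.82°

At 440 nm (n = 1.340): cos²i = 0.09945 → i = 71.618°, r = 45.088°, D_min = 232.709°, rainbow angle = 52.709°.
At 601 nm (n = 1.333): cos²i = 0.09711 → i = 71.843°, r = 45.466°, D_min = 230.891°, rainbow angle = 50.891°.
Angular width = |52.709° − 50.891°| = 1.818°.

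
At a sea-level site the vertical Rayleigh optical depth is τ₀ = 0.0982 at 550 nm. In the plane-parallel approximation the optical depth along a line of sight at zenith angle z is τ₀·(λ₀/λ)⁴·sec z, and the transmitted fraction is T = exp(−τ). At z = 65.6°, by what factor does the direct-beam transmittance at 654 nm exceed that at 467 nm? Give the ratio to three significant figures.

1.40

Airmass: sec 65.6° = 2.4207.
τ(654 nm) = 0.0982 × (550/654)⁴ × 2.4207 = 0.0982 × 0.5002 × 2.4207 = 0.1189.
τ(467 nm) = 0.0982 × (550/467)⁴ × 2.4207 = 0.0982 × 1.9239 × 2.4207 = 0.4573.
T(654)/T(467) = exp(τ_B − τ_A) = exp(0.3384) = 1.4027.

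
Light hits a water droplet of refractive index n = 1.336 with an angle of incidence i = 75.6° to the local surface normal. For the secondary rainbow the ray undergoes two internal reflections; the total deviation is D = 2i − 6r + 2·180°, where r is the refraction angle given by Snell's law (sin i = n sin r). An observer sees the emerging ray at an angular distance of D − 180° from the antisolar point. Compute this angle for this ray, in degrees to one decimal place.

52.4°

sin r = sin 75.6° / 1.336 = 0.9686/1.336 = 0.7250; r = 46.47°.
D = 2·75.6° − 6·46.47° + 2·180° = 151.20° − 278.81° + 360° = 232.39°.
Angle from antisolar point = D − 180° = 52.39°.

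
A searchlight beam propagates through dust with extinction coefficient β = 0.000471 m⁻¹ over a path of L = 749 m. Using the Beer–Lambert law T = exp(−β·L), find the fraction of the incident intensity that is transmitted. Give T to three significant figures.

0.703

τ = β·L = 0.000471 × 749 = 0.3528.
T = exp(−0.3528) = 0.7027.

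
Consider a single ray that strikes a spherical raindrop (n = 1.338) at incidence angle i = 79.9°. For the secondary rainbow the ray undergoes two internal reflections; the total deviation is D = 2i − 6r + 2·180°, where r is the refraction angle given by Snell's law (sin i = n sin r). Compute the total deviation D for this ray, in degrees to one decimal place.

235.5°

sin r = sin 79.9° / 1.338 = 0.9845/1.338 = 0.7358; r = 47.38°.
D = 2·79.9° − 6·47.38° + 2·180° = 159.80° − 284.25° + 360° = 235.55°.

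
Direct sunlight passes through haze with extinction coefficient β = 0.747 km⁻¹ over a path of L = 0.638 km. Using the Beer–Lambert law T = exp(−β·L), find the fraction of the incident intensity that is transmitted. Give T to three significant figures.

0.621

τ = β·L = 0.747 × 0.638 = 0.4766.
T = exp(−0.4766) = 0.6209.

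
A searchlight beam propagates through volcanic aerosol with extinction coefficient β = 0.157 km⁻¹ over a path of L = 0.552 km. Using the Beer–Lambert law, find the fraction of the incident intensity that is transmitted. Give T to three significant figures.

τ = β·L = 0.157 × 0.552 = 0.0867.
T = exp(−0.0867) = 0.9170.

0.917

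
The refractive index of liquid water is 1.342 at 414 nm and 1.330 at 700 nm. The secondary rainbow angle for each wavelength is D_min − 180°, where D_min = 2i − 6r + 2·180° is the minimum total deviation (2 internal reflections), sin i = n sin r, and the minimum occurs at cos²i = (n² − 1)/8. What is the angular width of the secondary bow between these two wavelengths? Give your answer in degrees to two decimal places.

3.12°

At 414 nm (n = 1.342): cos²i = 0.10012 → i = 71.554°, r = 44.981°, D_min = 233.222°, rainbow angle = 53.222°.
At 700 nm (n = 1.330): cos²i = 0.09611 → i = 71.940°, r = 45.630°, D_min = 230.101°, rainbow angle = 50.101°.
Angular width = |53.222° − 50.101°| = 3.121°.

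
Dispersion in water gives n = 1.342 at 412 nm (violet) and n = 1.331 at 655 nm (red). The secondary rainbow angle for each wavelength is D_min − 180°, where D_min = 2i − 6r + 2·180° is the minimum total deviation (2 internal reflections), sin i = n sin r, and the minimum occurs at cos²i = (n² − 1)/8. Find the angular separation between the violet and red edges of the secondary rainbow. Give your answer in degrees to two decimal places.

2.86°

At 412 nm (n = 1.342): cos²i = 0.10012 → i = 71.554°, r = 44.981°, D_min = 233.222°, rainbow angle = 53.222°.
At 655 nm (n = 1.331): cos²i = 0.09645 → i = 71.907°, r = 45.575°, D_min = 230.365°, rainbow angle = 50.365°.
Angular width = |53.222° − 50.365°| = 2.857°.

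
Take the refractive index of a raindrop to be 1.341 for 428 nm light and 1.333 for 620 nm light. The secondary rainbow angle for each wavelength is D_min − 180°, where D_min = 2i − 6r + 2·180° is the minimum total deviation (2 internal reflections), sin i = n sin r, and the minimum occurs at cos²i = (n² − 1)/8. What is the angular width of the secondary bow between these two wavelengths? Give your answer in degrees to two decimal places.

At 428 nm (n = 1.341): cos²i = 0.09979 → i = 71.586°, r = 45.034°, D_min = 232.966°, rainbow angle = 52.966°.
At 620 nm (n = 1.333): cos²i = 0.09711 → i = 71.843°, r = 45.466°, D_min = 230.891°, rainbow angle = 50.891°.
Angular width = |52.966° − 50.891°| = 2.075°.

2.08°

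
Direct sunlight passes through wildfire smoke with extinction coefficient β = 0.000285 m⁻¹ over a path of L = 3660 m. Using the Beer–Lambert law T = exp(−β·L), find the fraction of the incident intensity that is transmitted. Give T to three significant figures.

0.352

τ = β·L = 0.000285 × 3660 = 1.0431.
T = exp(−1.0431) = 0.3524.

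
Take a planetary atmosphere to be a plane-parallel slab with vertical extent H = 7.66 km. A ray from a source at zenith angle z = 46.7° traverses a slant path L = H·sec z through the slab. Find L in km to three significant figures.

sec z = 1/cos 46.7° = 1.4581.
L = 7.66 × 1.4581 = 11.169 km.

11.2 km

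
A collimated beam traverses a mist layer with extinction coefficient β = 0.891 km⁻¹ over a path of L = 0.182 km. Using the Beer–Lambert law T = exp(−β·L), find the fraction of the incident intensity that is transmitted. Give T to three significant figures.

τ = β·L = 0.891 × 0.182 = 0.1622.
T = exp(−0.1622) = 0.8503.

0.850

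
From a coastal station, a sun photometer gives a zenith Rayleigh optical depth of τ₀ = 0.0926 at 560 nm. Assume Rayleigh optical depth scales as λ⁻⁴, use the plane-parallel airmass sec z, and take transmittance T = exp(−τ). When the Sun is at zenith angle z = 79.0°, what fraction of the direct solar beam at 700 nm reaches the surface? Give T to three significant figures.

sec 79.0° = 5.2408.
τ = 0.0926 × (560/700)⁴ × 5.2408 = 0.0926 × 0.4096 × 5.2408 = 0.1988.
T = exp(−0.1988) = 0.8197.

0.820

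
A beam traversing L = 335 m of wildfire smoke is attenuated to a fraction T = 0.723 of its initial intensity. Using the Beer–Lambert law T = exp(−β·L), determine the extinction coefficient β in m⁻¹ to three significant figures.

Beer–Lambert: T = exp(−βL) ⇒ β = −ln(T)/L = −ln(0.723)/335 = 0.3243/335 = 0.0009682 m⁻¹.

0.000968 m⁻¹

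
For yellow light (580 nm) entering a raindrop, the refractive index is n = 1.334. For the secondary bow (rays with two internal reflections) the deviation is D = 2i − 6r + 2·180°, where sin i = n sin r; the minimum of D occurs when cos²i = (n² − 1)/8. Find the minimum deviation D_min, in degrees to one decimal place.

cos²i = (1.77956 − 1)/8 = 0.09744; i = arccos(0.31216) = 71.810°.
sin r = sin 71.810°/1.334 = 0.71217; r = 45.411°.
D_min = 2·71.810° − 6·45.411° + 360° = 231.153°.

231.2°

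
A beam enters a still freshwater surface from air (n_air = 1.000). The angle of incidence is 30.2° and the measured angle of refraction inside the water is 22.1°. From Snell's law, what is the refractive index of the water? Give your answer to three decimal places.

n = sin θ_i / sin θ_r = sin 30.2° / sin 22.1° = 0.5030 / 0.3762 = 1.3370.

1.337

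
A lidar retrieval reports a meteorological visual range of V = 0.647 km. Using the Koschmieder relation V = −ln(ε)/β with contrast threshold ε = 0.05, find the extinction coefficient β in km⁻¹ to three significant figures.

β = −ln(0.05) / V = 2.996 / 0.647 = 4.6302 km⁻¹.

4.63 km⁻¹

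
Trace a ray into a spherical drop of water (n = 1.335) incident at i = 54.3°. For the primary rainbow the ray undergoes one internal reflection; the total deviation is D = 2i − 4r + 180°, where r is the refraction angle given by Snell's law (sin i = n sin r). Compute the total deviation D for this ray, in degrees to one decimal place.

sin r = sin 54.3° / 1.335 = 0.8121/1.335 = 0.6083; r = 37.47°.
D = 2·54.3° − 4·37.47° + 180° = 108.60° − 149.87° + 180° = 138.73°.

138.7°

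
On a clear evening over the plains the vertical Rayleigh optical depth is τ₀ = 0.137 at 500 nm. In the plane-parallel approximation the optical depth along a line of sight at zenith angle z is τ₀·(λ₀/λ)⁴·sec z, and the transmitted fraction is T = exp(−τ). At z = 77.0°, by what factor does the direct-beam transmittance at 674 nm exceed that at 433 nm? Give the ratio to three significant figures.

2.46

Airmass: sec 77.0° = 4.4454.
τ(674 nm) = 0.137 × (500/674)⁴ × 4.4454 = 0.137 × 0.3029 × 4.4454 = 0.1844.
τ(433 nm) = 0.137 × (500/433)⁴ × 4.4454 = 0.137 × 1.7780 × 4.4454 = 1.0828.
T(674)/T(433) = exp(τ_B − τ_A) = exp(0.8984) = 2.4556.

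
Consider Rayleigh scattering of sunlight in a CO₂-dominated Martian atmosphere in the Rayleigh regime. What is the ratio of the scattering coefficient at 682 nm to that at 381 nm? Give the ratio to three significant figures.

Rayleigh scattering ∝ λ⁻⁴, so the ratio of coefficients is the inverse fourth power of the wavelength ratio.
σ(682)/σ(381) = (381/682)⁴ = (0.5587)⁴ = 0.0974.

0.0974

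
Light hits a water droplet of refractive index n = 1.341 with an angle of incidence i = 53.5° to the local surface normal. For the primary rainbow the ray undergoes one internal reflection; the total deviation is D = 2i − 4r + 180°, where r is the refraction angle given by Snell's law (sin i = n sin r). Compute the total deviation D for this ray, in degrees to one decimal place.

sin r = sin 53.5° / 1.341 = 0.8039/1.341 = 0.5994; r = 36.83°.
D = 2·53.5° − 4·36.83° + 180° = 107.00° − 147.32° + 180° = 139.68°.

139.7°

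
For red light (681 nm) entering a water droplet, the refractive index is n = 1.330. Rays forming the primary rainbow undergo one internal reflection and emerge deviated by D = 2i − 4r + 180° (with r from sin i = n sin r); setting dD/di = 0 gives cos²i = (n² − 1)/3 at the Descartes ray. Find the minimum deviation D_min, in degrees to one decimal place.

137.5°

cos²i = (1.76890 − 1)/3 = 0.25630; i = arccos(0.50626) = 59.585°.
sin r = sin 59.585°/1.330 = 0.64841; r = 40.422°.
D_min = 2·59.585° − 4·40.422° + 180° = 137.484°.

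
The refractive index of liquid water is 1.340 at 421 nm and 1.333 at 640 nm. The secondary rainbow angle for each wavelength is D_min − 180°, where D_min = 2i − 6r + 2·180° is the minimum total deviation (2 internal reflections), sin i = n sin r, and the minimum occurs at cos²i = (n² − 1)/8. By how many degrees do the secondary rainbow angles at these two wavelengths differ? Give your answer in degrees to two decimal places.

At 421 nm (n = 1.340): cos²i = 0.09945 → i = 71.618°, r = 45.088°, D_min = 232.709°, rainbow angle = 52.709°.
At 640 nm (n = 1.333): cos²i = 0.09711 → i = 71.843°, r = 45.466°, D_min = 230.891°, rainbow angle = 50.891°.
Angular width = |52.709° − 50.891°| = 1.818°.

1.82°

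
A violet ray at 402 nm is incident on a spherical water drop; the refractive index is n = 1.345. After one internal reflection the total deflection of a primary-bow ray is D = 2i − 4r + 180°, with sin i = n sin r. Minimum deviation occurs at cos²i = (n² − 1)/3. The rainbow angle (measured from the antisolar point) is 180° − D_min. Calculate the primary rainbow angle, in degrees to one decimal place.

cos²i = (1.80902 − 1)/3 = 0.26967; i = arccos(0.51930) = 58.715°.
sin r = sin 58.715°/1.345 = 0.63538; r = 39.448°.
D_min = 2·58.715° − 4·39.448° + 180° = 139.635°.
Rainbow angle = 180° − D_min = 40.365°.

40.4°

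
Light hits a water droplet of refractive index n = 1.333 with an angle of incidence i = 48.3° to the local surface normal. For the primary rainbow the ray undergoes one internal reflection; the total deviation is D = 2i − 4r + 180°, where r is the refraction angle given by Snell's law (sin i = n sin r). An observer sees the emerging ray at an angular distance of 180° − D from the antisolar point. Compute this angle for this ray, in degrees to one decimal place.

39.7°

sin r = sin 48.3° / 1.333 = 0.7466/1.333 = 0.5601; r = 34.06°.
D = 2·48.3° − 4·34.06° + 180° = 96.60° − 136.26° + 180° = 140.34°.
Angle from antisolar point = 180° − D = 39.66°.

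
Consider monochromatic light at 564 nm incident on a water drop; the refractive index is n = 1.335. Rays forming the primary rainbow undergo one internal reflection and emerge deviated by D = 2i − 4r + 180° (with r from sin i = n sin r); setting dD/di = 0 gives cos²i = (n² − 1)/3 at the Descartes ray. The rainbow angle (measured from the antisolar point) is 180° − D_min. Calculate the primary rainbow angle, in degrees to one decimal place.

41.8°

cos²i = (1.78222 − 1)/3 = 0.26074; i = arccos(0.51063) = 59.294°.
sin r = sin 59.294°/1.335 = 0.64405; r = 40.094°.
D_min = 2·59.294° − 4·40.094° + 180° = 138.212°.
Rainbow angle = 180° − D_min = 41.788°.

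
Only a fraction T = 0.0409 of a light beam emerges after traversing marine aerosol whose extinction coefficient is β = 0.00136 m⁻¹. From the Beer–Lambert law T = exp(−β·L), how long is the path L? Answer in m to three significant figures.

2350 m

Beer–Lambert: T = exp(−βL) ⇒ L = −ln(T)/β = −ln(0.0409)/0.00136 = 3.1966/0.00136 = 2350 m.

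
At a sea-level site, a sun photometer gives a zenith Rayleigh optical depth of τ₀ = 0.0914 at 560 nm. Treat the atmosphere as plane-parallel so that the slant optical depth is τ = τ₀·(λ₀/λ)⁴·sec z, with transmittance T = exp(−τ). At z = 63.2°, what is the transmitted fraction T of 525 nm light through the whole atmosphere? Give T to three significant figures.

sec 63.2° = 2.2179.
τ = 0.0914 × (560/525)⁴ × 2.2179 = 0.0914 × 1.2945 × 2.2179 = 0.2624.
T = exp(−0.2624) = 0.7692.

0.769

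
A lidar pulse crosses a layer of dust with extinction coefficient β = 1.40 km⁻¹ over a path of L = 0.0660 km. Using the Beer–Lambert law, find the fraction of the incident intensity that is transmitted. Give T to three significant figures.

0.912

τ = β·L = 1.40 × 0.0660 = 0.0924.
T = exp(−0.0924) = 0.9117.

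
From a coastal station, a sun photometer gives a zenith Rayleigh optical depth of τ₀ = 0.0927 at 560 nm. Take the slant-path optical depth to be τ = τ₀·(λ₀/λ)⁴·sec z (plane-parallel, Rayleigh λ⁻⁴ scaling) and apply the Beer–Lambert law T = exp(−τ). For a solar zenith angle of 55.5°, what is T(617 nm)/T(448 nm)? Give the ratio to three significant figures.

1.33

Airmass: sec 55.5° = 1.7655.
τ(617 nm) = 0.0927 × (560/617)⁴ × 1.7655 = 0.0927 × 0.6786 × 1.7655 = 0.1111.
τ(448 nm) = 0.0927 × (560/448)⁴ × 1.7655 = 0.0927 × 2.4414 × 1.7655 = 0.3996.
T(617)/T(448) = exp(τ_B − τ_A) = exp(0.2885) = 1.3344.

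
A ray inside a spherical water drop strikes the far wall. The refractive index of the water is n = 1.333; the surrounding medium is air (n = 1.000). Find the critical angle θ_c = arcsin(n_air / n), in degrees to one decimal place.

48.6°

sin θ_c = n_air / n = 1.000 / 1.333 = 0.7502.
θ_c = arcsin(0.7502) = 48.61°.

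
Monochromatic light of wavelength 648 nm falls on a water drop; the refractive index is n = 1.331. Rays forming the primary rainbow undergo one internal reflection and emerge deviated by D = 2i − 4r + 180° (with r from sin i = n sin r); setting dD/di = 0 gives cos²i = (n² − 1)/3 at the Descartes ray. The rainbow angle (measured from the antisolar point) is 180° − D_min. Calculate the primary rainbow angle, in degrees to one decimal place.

cos²i = (1.77156 − 1)/3 = 0.25719; i = arccos(0.50714) = 59.527°.
sin r = sin 59.527°/1.331 = 0.64753; r = 40.356°.
D_min = 2·59.527° − 4·40.356° + 180° = 137.630°.
Rainbow angle = 180° − D_min = 42.370°.

42.4°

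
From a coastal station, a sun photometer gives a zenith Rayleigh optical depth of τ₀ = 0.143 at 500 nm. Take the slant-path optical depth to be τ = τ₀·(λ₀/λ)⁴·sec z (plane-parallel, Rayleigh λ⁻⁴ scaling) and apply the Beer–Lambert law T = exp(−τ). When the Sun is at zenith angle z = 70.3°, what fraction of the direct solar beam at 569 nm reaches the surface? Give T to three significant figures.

0.777

sec 70.3° = 2.9665.
τ = 0.143 × (500/569)⁴ × 2.9665 = 0.143 × 0.5963 × 2.9665 = 0.2529.
T = exp(−0.2529) = 0.7765.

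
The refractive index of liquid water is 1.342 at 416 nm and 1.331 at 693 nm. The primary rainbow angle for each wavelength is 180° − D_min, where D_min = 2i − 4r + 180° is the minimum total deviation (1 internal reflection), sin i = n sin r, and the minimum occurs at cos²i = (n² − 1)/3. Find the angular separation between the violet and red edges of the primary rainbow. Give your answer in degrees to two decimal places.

At 416 nm (n = 1.342): cos²i = 0.26699 → i = 58.888°, r = 39.641°, D_min = 139.213°, rainbow angle = 40.787°.
At 693 nm (n = 1.331): cos²i = 0.25719 → i = 59.527°, r = 40.356°, D_min = 137.630°, rainbow angle = 42.370°.
Angular width = |40.787° − 42.370°| = 1.583°.

1.58°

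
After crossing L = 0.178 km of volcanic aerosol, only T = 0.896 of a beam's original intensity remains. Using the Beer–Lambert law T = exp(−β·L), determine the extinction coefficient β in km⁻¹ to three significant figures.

Beer–Lambert: T = exp(−βL) ⇒ β = −ln(T)/L = −ln(0.896)/0.178 = 0.1098/0.178 = 0.6169 km⁻¹.

0.617 km⁻¹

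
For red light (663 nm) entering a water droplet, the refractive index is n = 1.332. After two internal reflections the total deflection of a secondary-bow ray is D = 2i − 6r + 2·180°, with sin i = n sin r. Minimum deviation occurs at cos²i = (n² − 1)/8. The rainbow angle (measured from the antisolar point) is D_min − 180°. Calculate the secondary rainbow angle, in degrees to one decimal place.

50.6°

cos²i = (1.77422 − 1)/8 = 0.09678; i = arccos(0.31109) = 71.875°.
sin r = sin 71.875°/1.332 = 0.71350; r = 45.520°.
D_min = 2·71.875° − 6·45.520° + 360° = 230.628°.
Rainbow angle = D_min − 180° = 50.628°.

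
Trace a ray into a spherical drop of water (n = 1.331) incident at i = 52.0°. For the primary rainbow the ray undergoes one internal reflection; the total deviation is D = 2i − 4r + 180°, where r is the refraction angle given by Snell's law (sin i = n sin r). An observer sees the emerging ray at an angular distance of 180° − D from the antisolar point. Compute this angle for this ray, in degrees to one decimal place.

sin r = sin 52.0° / 1.331 = 0.7880/1.331 = 0.5920; r = 36.30°.
D = 2·52.0° − 4·36.30° + 180° = 104.00° − 145.21° + 180° = 138.79°.
Angle from antisolar point = 180° − D = 41.21°.

41.2°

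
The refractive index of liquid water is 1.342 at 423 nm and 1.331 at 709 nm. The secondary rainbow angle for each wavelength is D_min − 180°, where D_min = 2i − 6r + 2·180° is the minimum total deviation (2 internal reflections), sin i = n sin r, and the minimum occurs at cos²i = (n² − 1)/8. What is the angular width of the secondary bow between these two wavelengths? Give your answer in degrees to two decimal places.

2.86°

At 423 nm (n = 1.342): cos²i = 0.10012 → i = 71.554°, r = 44.981°, D_min = 233.222°, rainbow angle = 53.222°.
At 709 nm (n = 1.331): cos²i = 0.09645 → i = 71.907°, r = 45.575°, D_min = 230.365°, rainbow angle = 50.365°.
Angular width = |53.222° − 50.365°| = 2.857°.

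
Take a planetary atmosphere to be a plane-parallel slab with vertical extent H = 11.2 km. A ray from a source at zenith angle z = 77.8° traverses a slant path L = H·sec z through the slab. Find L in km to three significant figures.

53.0 km

sec z = 1/cos 77.8° = 4.7321.
L = 11.2 × 4.7321 = 52.999 km.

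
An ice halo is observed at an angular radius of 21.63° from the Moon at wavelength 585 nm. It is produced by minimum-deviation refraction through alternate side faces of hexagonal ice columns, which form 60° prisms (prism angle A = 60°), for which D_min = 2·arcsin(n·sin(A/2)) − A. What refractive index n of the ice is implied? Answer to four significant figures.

Rearranging: n = sin((D_min + A)/2) / sin(A/2).
(D_min + A)/2 = (21.63° + 60°)/2 = 40.815°.
n = sin 40.815° / sin 30° = 0.6536 / 0.5000 = 1.3072.

1.307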